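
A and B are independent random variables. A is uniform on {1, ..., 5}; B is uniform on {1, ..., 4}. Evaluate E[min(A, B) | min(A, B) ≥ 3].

10/3

Outcomes with min(A, B) ≥ 3: (3,3), (3,4), (4,3), (4,4), (5,3), (5,4), each with probability 1/20.
E[min(A, B) | min(A, B) ≥ 3] = (3 + 3 + 3 + 4 + 3 + 4) / 6 = 10/3.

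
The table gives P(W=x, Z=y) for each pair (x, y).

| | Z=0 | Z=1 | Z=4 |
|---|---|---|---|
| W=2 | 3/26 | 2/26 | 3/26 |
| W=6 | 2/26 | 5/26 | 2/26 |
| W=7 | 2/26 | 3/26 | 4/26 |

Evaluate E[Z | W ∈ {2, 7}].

P(W ∈ {2, 7}) = 17/26.
Σ Z·P over the event = 0·(3/26) + 1·(2/26) + 4·(3/26) + 0·(2/26) + 1·(3/26) + 4·(4/26) = 33/26.
E[Z | W ∈ {2, 7}] = (33/26) / (17/26) = 33/17.

33/17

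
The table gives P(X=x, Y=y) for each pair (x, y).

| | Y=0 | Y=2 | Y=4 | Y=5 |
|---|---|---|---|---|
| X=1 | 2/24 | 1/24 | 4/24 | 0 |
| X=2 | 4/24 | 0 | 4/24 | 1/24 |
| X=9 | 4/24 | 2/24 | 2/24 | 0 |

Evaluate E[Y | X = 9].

3/2

P(X = 9) = 1/3.
Σ Y·P over the event = 0·(4/24) + 2·(2/24) + 4·(2/24) = 1/2.
E[Y | X = 9] = (1/2) / (1/3) = 3/2.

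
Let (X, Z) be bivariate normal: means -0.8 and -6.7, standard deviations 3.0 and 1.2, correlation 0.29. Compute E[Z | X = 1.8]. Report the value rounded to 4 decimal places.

The regression of Z on X has slope ρ·σ_Z/σ_X and passes through (μ_X, μ_Z).
E[Z | X=1.8] = -6.7 + (0.29)·(1.2/3.0)·(1.8 − (-0.8)) = -6.7 + (0.116)·(2.6) = -6.3984.

-6.3984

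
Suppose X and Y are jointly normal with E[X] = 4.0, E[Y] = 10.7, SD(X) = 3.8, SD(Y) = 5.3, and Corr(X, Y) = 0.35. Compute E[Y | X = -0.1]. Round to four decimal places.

8.6986

E[Y | X=x] = μ_Y + ρ(σ_Y/σ_X)(x − μ_X) for jointly normal variables.
E[Y | X=-0.1] = 10.7 + (0.35)·(5.3/3.8)·(-0.1 − (4.0)) = 10.7 + (0.488158)·(-4.1) = 8.6986.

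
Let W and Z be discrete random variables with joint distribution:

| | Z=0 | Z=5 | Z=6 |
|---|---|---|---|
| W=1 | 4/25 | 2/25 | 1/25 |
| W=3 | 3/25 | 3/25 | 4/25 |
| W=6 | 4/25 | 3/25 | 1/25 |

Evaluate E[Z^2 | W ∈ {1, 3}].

P(W ∈ {1, 3}) = 17/25.
Summing Z^2·P(W=x,Z=y) over the conditioning event gives 61/5.
E[Z^2 | W ∈ {1, 3}] = (61/5) / (17/25) = 305/17.

305/17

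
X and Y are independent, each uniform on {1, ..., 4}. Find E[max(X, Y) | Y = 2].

11/4

Outcomes with Y = 2: (1,2), (2,2), (3,2), (4,2), each with probability 1/16.
E[max(X, Y) | Y = 2] = (2 + 2 + 3 + 4) / 4 = 11/4.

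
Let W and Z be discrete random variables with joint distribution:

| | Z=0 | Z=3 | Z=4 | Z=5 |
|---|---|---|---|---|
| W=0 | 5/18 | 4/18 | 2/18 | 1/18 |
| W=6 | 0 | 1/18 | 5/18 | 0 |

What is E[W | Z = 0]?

0

P(Z = 0) = 5/18.
Summing W·P(W=x,Z=y) over the conditioning event gives 0.
E[W | Z = 0] = (0) / (5/18) = 0.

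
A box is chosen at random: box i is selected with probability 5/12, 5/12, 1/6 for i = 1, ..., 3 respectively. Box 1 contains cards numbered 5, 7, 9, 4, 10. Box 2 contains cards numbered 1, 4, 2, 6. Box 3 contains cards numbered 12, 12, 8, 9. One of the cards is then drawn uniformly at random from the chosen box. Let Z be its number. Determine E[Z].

E[Z | box 1] = (5+7+9+4+10)/5 = 7.
E[Z | box 2] = (1+4+2+6)/4 = 13/4.
E[Z | box 3] = (12+12+8+9)/4 = 41/4.
By the law of total expectation,
E[Z] = (5/12)·(7) + (5/12)·(13/4) + (1/6)·(41/4) = 287/48.

287/48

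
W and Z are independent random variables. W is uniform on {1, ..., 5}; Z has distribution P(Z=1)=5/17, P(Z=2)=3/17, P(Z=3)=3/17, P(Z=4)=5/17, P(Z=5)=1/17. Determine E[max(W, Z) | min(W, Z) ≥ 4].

P(min(W, Z) ≥ 4) = 12/85.
Summing max(W,Z)·P(x,y) over outcomes with min(W, Z) ≥ 4 gives 11/17.
E[max(W, Z) | min(W, Z) ≥ 4] = (11/17) / (12/85) = 55/12.

55/12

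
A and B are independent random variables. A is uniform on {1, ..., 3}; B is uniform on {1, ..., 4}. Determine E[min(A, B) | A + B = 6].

5/2

Outcomes with A + B = 6: (2,4), (3,3), each with probability 1/12.
E[min(A, B) | A + B = 6] = (2 + 3) / 2 = 5/2.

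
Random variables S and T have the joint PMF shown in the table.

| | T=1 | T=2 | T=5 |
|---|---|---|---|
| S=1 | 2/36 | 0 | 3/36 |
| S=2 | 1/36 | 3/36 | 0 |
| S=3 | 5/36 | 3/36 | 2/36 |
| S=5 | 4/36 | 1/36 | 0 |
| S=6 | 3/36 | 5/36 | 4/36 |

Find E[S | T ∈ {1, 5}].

15/4

P(T ∈ {1, 5}) = 2/3.
Σ S·P over the event = 1·(2/36) + 1·(3/36) + 2·(1/36) + 3·(5/36) + 3·(2/36) + 5·(4/36) + 6·(3/36) + 6·(4/36) = 5/2.
E[S | T ∈ {1, 5}] = (5/2) / (2/3) = 15/4.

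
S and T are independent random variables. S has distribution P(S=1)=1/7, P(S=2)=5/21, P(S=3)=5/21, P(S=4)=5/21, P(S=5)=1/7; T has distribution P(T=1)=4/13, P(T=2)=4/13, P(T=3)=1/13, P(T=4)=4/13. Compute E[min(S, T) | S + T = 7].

99/37

P(S + T = 7) = 37/273.
Summing min(S,T)·P(x,y) over outcomes with S + T = 7 gives 33/91.
E[min(S, T) | S + T = 7] = (33/91) / (37/273) = 99/37.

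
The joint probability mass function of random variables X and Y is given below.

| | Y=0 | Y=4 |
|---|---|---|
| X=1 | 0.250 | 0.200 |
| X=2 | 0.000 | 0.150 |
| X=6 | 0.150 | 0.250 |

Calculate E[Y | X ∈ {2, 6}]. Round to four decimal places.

P(X ∈ {2, 6}) = 0.550.
Σ Y·P over the event = 4·(0.150) + 0·(0.150) + 4·(0.250) = 1.600.
E[Y | X ∈ {2, 6}] = (1.600) / (0.550) = 2.9091.

2.9091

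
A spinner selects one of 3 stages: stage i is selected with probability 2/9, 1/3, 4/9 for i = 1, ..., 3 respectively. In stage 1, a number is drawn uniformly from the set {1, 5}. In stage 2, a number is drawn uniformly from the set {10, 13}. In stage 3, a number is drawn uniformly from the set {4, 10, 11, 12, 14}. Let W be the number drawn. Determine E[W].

271/30

E[W | stage 1] = (1+5)/2 = 3.
E[W | stage 2] = (10+13)/2 = 23/2.
E[W | stage 3] = (4+10+11+12+14)/5 = 51/5.
By the law of total expectation,
E[W] = (2/9)·(3) + (1/3)·(23/2) + (4/9)·(51/5) = 271/30.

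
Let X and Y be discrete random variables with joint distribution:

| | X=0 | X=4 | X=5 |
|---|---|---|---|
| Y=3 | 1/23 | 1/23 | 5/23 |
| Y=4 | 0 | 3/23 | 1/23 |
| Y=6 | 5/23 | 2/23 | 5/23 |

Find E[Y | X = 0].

11/2

P(X = 0) = 6/23.
Σ Y·P over the event = 3·(1/23) + 6·(5/23) = 33/23.
E[Y | X = 0] = (33/23) / (6/23) = 11/2.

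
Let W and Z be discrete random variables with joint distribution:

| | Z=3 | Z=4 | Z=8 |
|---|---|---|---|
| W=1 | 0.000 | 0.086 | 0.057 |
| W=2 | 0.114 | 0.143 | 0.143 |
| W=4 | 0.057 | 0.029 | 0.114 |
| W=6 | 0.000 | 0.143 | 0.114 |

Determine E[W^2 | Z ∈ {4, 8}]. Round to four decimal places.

P(Z ∈ {4, 8}) = 0.829.
Σ W^2·P over the event = 1·(0.086) + 1·(0.057) + 4·(0.143) + 4·(0.143) + 16·(0.029) + 16·(0.114) + 36·(0.143) + 36·(0.114) = 12.827.
E[W^2 | Z ∈ {4, 8}] = (12.827) / (0.829) = 15.4729.

15.4729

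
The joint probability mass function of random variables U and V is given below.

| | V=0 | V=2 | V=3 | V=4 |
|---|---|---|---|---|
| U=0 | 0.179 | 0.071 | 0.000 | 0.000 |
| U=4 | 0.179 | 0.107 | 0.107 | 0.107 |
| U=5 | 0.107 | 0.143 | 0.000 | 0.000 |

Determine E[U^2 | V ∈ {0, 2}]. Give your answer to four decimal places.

P(V ∈ {0, 2}) = 0.786.
Σ U^2·P over the event = 0·(0.179) + 0·(0.071) + 16·(0.179) + 16·(0.107) + 25·(0.107) + 25·(0.143) = 10.826.
E[U^2 | V ∈ {0, 2}] = (10.826) / (0.786) = 13.7735.

13.7735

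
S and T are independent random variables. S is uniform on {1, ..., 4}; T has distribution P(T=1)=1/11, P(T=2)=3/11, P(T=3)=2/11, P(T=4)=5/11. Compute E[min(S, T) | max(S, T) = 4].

63/26

P(max(S, T) = 4) = 13/22.
Summing min(S,T)·P(x,y) over outcomes with max(S, T) = 4 gives 63/44.
E[min(S, T) | max(S, T) = 4] = (63/44) / (13/22) = 63/26.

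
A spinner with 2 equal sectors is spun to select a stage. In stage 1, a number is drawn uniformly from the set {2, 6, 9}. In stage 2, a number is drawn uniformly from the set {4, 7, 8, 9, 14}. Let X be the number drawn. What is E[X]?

211/30

E[X | stage 1] = (2+6+9)/3 = 17/3.
E[X | stage 2] = (4+7+8+9+14)/5 = 42/5.
By the law of total expectation,
E[X] = (1/2)·(17/3) + (1/2)·(42/5) = 211/30.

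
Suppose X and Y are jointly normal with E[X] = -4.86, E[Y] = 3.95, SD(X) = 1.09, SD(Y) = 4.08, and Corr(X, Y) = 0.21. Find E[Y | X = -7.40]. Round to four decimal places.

For a bivariate normal, E[Y | X=x] = μ_Y + ρ·(σ_Y/σ_X)·(x − μ_X).
E[Y | X=-7.40] = 3.95 + (0.21)·(4.08/1.09)·(-7.40 − (-4.86)) = 3.95 + (0.78606)·(-2.54) = 1.9534.

1.9534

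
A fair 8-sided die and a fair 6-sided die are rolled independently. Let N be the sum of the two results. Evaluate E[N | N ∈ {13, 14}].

P(N ∈ {13, 14}) = 1/16.
Σ over the event: 13·1/24 + 14·1/48 = 5/6.
E[N | N ∈ {13, 14}] = (5/6) / (1/16) = 40/3.

40/3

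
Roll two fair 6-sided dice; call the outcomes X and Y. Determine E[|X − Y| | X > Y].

7/3

P(X > Y) = 5/12.
Summing |X−Y|·P(x,y) over outcomes with X > Y gives 35/36.
E[|X − Y| | X > Y] = (35/36) / (5/12) = 7/3.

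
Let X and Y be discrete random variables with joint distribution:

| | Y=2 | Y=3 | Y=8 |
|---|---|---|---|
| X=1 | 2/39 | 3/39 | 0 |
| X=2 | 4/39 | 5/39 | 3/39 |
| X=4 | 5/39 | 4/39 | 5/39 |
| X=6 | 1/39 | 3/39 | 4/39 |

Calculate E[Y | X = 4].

P(X = 4) = 14/39.
Summing Y·P(X=x,Y=y) over the conditioning event gives 62/39.
E[Y | X = 4] = (62/39) / (14/39) = 31/7.

31/7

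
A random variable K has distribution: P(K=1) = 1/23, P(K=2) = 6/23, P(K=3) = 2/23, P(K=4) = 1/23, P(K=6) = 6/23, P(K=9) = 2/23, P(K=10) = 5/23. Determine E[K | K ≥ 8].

P(K ≥ 8) = 7/23.
Σ over the event: 9·2/23 + 10·5/23 = 68/23.
E[K | K ≥ 8] = (68/23) / (7/23) = 68/7.

68/7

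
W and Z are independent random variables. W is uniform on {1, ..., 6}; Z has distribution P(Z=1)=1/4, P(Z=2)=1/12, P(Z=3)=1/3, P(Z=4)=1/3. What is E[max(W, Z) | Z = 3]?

4

P(Z = 3) = 1/3.
Summing max(W,Z)·P(x,y) over outcomes with Z = 3 gives 4/3.
E[max(W, Z) | Z = 3] = (4/3) / (1/3) = 4.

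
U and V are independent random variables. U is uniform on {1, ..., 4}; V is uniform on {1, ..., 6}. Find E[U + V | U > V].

Outcomes with U > V: (2,1), (3,1), (3,2), (4,1), (4,2), (4,3), each with probability 1/24.
E[U + V | U > V] = (3 + 4 + 5 + 5 + 6 + 7) / 6 = 5.

5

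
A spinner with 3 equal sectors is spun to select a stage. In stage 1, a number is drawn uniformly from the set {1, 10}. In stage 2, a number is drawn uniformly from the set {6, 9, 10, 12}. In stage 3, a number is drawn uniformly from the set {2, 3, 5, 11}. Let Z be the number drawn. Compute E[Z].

20/3

E[Z | stage 1] = (1+10)/2 = 11/2.
E[Z | stage 2] = (6+9+10+12)/4 = 37/4.
E[Z | stage 3] = (2+3+5+11)/4 = 21/4.
By the law of total expectation,
E[Z] = (1/3)·(11/2) + (1/3)·(37/4) + (1/3)·(21/4) = 20/3.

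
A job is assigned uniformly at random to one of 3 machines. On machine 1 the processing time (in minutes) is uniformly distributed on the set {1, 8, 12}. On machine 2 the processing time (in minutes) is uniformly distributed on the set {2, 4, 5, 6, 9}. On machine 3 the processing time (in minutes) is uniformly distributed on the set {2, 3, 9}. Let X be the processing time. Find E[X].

253/45

E[X | machine 1] = (1+8+12)/3 = 7.
E[X | machine 2] = (2+4+5+6+9)/5 = 26/5.
E[X | machine 3] = (2+3+9)/3 = 14/3.
E[X] = (1/3)·(7) + (1/3)·(26/5) + (1/3)·(14/3) = 253/45.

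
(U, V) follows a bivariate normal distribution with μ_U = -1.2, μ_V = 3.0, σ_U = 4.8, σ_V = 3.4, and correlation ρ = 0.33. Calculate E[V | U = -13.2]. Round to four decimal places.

The regression of V on U has slope ρ·σ_V/σ_U and passes through (μ_U, μ_V).
E[V | U=-13.2] = 3.0 + (0.33)·(3.4/4.8)·(-13.2 − (-1.2)) = 3.0 + (0.23375)·(-12) = 0.1950.

0.1950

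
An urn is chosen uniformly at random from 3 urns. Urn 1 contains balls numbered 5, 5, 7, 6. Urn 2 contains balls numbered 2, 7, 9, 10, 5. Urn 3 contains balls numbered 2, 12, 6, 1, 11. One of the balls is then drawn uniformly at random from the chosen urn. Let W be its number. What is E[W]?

E[W | urn 1] = (5+5+7+6)/4 = 23/4.
E[W | urn 2] = (2+7+9+10+5)/5 = 33/5.
E[W | urn 3] = (2+12+6+1+11)/5 = 32/5.
By the law of total expectation,
E[W] = (1/3)·(23/4) + (1/3)·(33/5) + (1/3)·(32/5) = 25/4.

25/4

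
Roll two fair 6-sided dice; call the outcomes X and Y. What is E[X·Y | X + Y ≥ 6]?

203/13

P(X + Y ≥ 6) = 13/18.
Summing XY·P(x,y) over outcomes with X + Y ≥ 6 gives 203/18.
E[X·Y | X + Y ≥ 6] = (203/18) / (13/18) = 203/13.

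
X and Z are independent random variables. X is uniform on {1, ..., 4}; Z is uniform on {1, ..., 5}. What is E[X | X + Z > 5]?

Outcomes with X + Z > 5: (1,5), (2,4), (2,5), (3,3), (3,4), (3,5), (4,2), (4,3), (4,4), (4,5), each with probability 1/20.
E[X | X + Z > 5] = (1 + 2 + 2 + 3 + 3 + 3 + 4 + 4 + 4 + 4) / 10 = 3.

3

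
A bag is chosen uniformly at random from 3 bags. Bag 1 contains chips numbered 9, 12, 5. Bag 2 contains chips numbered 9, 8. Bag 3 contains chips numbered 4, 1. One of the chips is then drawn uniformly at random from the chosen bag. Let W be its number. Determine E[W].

59/9

E[W | bag 1] = (9+12+5)/3 = 26/3.
E[W | bag 2] = (9+8)/2 = 17/2.
E[W | bag 3] = (4+1)/2 = 5/2.
By the law of total expectation,
E[W] = (1/3)·(26/3) + (1/3)·(17/2) + (1/3)·(5/2) = 59/9.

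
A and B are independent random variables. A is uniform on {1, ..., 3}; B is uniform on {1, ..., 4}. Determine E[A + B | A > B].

4

Outcomes with A > B: (2,1), (3,1), (3,2), each with probability 1/12.
E[A + B | A > B] = (3 + 4 + 5) / 3 = 4.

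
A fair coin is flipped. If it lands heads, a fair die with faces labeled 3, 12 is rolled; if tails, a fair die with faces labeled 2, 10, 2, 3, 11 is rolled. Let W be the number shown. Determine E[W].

131/20

E[W | heads] = (3+12)/2 = 15/2.
E[W | tails] = (2+10+2+3+11)/5 = 28/5.
By the law of total expectation,
E[W] = (1/2)·(15/2) + (1/2)·(28/5) = 131/20.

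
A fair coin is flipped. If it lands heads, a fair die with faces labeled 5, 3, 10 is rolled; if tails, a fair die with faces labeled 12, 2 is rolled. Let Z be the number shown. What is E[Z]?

E[Z | heads] = (5+3+10)/3 = 6.
E[Z | tails] = (12+2)/2 = 7.
By the law of total expectation,
E[Z] = (1/2)·(6) + (1/2)·(7) = 13/2.

13/2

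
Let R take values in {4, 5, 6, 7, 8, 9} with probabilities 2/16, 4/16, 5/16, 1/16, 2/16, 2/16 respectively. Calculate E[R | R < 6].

P(R < 6) = 3/8.
Σ over the event: 4·1/8 + 5·1/4 = 7/4.
E[R | R < 6] = (7/4) / (3/8) = 14/3.

14/3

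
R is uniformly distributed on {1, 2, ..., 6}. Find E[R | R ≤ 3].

2

Given R ≤ 3, R is equally likely to be any of {1, 2, 3}.
E[R | R ≤ 3] = (1 + 2 + 3) / 3 = 2.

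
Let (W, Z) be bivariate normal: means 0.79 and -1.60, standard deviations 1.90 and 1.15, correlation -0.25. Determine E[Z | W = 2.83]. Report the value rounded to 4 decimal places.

For a bivariate normal, E[Z | W=x] = μ_Z + ρ·(σ_Z/σ_W)·(x − μ_W).
E[Z | W=2.83] = -1.60 + (-0.25)·(1.15/1.90)·(2.83 − (0.79)) = -1.60 + (-0.15132)·(2.04) = -1.9087.

-1.9087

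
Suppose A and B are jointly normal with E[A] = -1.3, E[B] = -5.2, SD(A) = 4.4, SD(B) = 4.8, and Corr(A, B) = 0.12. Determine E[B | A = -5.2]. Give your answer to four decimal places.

For a bivariate normal, E[B | A=x] = μ_B + ρ·(σ_B/σ_A)·(x − μ_A).
E[B | A=-5.2] = -5.2 + (0.12)·(4.8/4.4)·(-5.2 − (-1.3)) = -5.2 + (0.13091)·(-3.9) = -5.7105.

-5.7105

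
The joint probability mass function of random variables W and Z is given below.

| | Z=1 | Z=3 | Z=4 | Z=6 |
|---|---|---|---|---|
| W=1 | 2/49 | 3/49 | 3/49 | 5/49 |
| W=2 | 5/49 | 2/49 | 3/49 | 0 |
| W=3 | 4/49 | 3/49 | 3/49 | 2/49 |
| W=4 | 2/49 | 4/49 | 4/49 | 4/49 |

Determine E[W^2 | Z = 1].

P(Z = 1) = 13/49.
Summing W^2·P(W=x,Z=y) over the conditioning event gives 90/49.
E[W^2 | Z = 1] = (90/49) / (13/49) = 90/13.

90/13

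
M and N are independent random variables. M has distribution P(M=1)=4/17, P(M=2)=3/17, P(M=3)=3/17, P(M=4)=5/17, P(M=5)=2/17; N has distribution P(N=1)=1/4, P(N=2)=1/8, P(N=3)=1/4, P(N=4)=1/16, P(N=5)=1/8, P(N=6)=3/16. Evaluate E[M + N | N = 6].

P(N = 6) = 3/16.
Summing (M+N)·P(x,y) over outcomes with N = 6 gives 453/272.
E[M + N | N = 6] = (453/272) / (3/16) = 151/17.

151/17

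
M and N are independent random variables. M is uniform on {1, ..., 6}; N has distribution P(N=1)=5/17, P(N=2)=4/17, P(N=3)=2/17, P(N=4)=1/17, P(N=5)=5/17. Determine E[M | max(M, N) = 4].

P(max(M, N) = 4) = 5/34.
Summing M·P(x,y) over outcomes with max(M, N) = 4 gives 9/17.
E[M | max(M, N) = 4] = (9/17) / (5/34) = 18/5.

18/5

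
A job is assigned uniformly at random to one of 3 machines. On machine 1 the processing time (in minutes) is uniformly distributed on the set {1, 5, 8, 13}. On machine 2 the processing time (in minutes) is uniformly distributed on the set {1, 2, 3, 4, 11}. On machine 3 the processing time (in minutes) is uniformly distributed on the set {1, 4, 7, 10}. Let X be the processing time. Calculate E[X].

329/60

E[X | machine 1] = (1+5+8+13)/4 = 27/4.
E[X | machine 2] = (1+2+3+4+11)/5 = 21/5.
E[X | machine 3] = (1+4+7+10)/4 = 11/2.
By the law of total expectation,
E[X] = (1/3)·(27/4) + (1/3)·(21/5) + (1/3)·(11/2) = 329/60.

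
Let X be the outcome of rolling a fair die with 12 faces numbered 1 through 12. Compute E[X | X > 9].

Given X > 9, X is equally likely to be any of {10, 11, 12}.
E[X | X > 9] = (10 + 11 + 12) / 3 = 11.

11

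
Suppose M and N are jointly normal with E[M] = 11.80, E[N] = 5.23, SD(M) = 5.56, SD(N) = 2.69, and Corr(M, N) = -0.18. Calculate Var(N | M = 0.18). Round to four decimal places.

For a bivariate normal, Var(N | M=x) = σ_N²(1 − ρ²).
Var(N | M=0.18) = (2.69)²·(1 − (-0.18)²) = 7.2361·0.9676 = 7.0017.

7.0017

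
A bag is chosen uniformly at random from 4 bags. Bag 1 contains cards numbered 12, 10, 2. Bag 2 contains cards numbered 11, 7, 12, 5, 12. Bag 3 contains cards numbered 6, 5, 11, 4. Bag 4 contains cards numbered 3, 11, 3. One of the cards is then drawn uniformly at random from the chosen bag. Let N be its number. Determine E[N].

887/120

E[N | bag 1] = (12+10+2)/3 = 8.
E[N | bag 2] = (11+7+12+5+12)/5 = 47/5.
E[N | bag 3] = (6+5+11+4)/4 = 13/2.
E[N | bag 4] = (3+11+3)/3 = 17/3.
E[N] = (1/4)·(8) + (1/4)·(47/5) + (1/4)·(13/2) + (1/4)·(17/3) = 887/120.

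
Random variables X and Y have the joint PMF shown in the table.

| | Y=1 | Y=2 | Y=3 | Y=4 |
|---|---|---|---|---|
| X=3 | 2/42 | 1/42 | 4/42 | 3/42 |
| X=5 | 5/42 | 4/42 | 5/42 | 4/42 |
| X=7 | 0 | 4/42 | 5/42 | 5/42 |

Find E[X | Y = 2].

17/3

P(Y = 2) = 3/14.
Σ X·P over the event = 3·(1/42) + 5·(4/42) + 7·(4/42) = 17/14.
E[X | Y = 2] = (17/14) / (3/14) = 17/3.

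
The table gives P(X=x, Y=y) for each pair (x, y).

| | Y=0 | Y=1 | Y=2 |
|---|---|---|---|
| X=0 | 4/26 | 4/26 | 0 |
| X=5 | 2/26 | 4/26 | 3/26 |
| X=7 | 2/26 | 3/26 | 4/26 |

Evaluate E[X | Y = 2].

P(Y = 2) = 7/26.
Σ X·P over the event = 5·(3/26) + 7·(4/26) = 43/26.
E[X | Y = 2] = (43/26) / (7/26) = 43/7.

43/7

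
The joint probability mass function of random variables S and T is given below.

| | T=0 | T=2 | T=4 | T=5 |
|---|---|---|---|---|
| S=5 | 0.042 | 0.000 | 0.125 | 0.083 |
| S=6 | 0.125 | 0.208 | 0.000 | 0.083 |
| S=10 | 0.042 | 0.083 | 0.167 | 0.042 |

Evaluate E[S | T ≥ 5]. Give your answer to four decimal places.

6.4087

P(T ≥ 5) = 0.208.
Σ S·P over the event = 5·(0.083) + 6·(0.083) + 10·(0.042) = 1.333.
E[S | T ≥ 5] = (1.333) / (0.208) = 6.4087.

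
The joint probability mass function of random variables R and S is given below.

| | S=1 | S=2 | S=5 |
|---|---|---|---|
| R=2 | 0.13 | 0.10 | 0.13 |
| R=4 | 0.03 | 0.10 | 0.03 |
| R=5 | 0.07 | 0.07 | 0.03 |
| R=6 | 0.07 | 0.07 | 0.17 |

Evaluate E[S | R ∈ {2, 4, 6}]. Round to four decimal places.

P(R ∈ {2, 4, 6}) = 0.83.
Summing S·P(R=x,S=y) over the conditioning event gives 2.42.
E[S | R ∈ {2, 4, 6}] = (2.42) / (0.83) = 2.9157.

2.9157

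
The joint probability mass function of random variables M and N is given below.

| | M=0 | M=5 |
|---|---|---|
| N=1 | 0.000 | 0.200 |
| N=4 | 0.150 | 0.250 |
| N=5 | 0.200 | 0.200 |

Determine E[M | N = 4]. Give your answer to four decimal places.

3.1250

P(N = 4) = 0.400.
Σ M·P over the event = 0·(0.150) + 5·(0.250) = 1.250.
E[M | N = 4] = (1.250) / (0.400) = 3.1250.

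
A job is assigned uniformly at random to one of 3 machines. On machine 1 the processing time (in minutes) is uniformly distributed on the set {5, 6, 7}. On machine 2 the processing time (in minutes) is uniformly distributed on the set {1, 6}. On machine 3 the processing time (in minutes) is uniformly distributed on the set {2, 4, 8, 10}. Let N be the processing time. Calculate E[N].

E[N | machine 1] = (5+6+7)/3 = 6.
E[N | machine 2] = (1+6)/2 = 7/2.
E[N | machine 3] = (2+4+8+10)/4 = 6.
By the law of total expectation,
E[N] = (1/3)·(6) + (1/3)·(7/2) + (1/3)·(6) = 31/6.

31/6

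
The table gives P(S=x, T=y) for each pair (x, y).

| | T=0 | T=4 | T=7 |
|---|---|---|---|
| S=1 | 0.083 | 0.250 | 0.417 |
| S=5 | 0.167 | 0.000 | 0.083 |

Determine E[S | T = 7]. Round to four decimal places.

P(T = 7) = 0.500.
Σ S·P over the event = 1·(0.417) + 5·(0.083) = 0.832.
E[S | T = 7] = (0.832) / (0.500) = 1.6640.

1.6640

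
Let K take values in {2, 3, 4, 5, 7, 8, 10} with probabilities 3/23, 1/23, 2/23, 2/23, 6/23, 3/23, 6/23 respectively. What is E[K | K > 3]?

P(K > 3) = 19/23.
Σ over the event: 4·2/23 + 5·2/23 + 7·6/23 + 8·3/23 + 10·6/23 = 144/23.
E[K | K > 3] = (144/23) / (19/23) = 144/19.

144/19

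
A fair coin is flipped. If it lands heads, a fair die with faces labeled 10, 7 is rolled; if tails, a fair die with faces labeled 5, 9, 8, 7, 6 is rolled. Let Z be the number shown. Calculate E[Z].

E[Z | heads] = (10+7)/2 = 17/2.
E[Z | tails] = (5+9+8+7+6)/5 = 7.
By the law of total expectation,
E[Z] = (1/2)·(17/2) + (1/2)·(7) = 31/4.

31/4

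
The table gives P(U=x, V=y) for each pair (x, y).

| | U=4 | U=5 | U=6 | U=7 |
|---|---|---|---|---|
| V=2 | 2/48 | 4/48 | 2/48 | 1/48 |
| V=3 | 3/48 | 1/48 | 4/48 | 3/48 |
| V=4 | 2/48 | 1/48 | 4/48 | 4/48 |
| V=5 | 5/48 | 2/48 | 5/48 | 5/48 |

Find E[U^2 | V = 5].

P(V = 5) = 17/48.
Σ U^2·P over the event = 16·(5/48) + 25·(2/48) + 36·(5/48) + 49·(5/48) = 185/16.
E[U^2 | V = 5] = (185/16) / (17/48) = 555/17.

555/17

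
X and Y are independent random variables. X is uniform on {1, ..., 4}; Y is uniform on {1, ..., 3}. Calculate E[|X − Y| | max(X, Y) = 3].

6/5

Outcomes with max(X, Y) = 3: (1,3), (2,3), (3,1), (3,2), (3,3), each with probability 1/12.
E[|X − Y| | max(X, Y) = 3] = (2 + 1 + 2 + 1 + 0) / 5 = 6/5.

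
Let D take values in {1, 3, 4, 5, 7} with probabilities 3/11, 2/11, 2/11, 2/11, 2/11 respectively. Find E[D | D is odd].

11/3

P(D is odd) = 9/11.
Σ over the event: 1·3/11 + 3·2/11 + 5·2/11 + 7·2/11 = 3.
E[D | D is odd] = (3) / (9/11) = 11/3.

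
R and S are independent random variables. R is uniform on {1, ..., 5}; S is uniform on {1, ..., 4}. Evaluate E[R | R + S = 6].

7/2

P(R + S = 6) = 1/5.
Summing R·P(x,y) over outcomes with R + S = 6 gives 7/10.
E[R | R + S = 6] = (7/10) / (1/5) = 7/2.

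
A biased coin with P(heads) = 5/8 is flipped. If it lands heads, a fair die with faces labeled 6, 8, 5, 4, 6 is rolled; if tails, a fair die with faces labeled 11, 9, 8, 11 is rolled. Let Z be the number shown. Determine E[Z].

233/32

E[Z | heads] = (6+8+5+4+6)/5 = 29/5.
E[Z | tails] = (11+9+8+11)/4 = 39/4.
By the law of total expectation,
E[Z] = (5/8)·(29/5) + (3/8)·(39/4) = 233/32.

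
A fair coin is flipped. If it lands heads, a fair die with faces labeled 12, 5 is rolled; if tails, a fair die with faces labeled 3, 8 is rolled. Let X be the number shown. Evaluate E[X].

E[X | heads] = (12+5)/2 = 17/2.
E[X | tails] = (3+8)/2 = 11/2.
E[X] = (1/2)·(17/2) + (1/2)·(11/2) = 7.

7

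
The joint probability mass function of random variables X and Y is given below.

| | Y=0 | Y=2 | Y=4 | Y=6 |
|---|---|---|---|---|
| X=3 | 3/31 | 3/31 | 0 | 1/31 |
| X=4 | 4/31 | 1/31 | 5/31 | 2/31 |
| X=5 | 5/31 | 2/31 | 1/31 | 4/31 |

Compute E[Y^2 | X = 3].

48/7

P(X = 3) = 7/31.
Σ Y^2·P over the event = 0·(3/31) + 4·(3/31) + 36·(1/31) = 48/31.
E[Y^2 | X = 3] = (48/31) / (7/31) = 48/7.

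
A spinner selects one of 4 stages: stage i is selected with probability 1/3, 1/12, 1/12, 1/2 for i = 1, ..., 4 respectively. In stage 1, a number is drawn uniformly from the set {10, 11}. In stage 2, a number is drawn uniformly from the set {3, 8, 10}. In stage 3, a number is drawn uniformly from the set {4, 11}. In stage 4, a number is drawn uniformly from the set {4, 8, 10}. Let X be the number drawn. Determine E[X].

67/8

E[X | stage 1] = (10+11)/2 = 21/2.
E[X | stage 2] = (3+8+10)/3 = 7.
E[X | stage 3] = (4+11)/2 = 15/2.
E[X | stage 4] = (4+8+10)/3 = 22/3.
E[X] = (1/3)·(21/2) + (1/12)·(7) + (1/12)·(15/2) + (1/2)·(22/3) = 67/8.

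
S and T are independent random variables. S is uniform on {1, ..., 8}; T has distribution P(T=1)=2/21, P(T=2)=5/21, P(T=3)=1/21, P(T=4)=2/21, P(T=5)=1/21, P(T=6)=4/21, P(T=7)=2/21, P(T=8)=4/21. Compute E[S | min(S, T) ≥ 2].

5

P(min(S, T) ≥ 2) = 19/24.
Summing S·P(x,y) over outcomes with min(S, T) ≥ 2 gives 95/24.
E[S | min(S, T) ≥ 2] = (95/24) / (19/24) = 5.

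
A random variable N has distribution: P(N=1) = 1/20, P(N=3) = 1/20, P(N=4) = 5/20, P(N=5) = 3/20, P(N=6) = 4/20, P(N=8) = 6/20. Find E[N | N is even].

P(N is even) = 3/4.
Σ over the event: 4·1/4 + 6·1/5 + 8·3/10 = 23/5.
E[N | N is even] = (23/5) / (3/4) = 92/15.

92/15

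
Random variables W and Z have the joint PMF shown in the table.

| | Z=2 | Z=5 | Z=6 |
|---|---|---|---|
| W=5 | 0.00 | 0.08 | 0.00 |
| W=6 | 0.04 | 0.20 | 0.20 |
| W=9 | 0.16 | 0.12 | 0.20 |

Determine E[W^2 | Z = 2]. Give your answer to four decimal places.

P(Z = 2) = 0.20.
Σ W^2·P over the event = 36·(0.04) + 81·(0.16) = 14.40.
E[W^2 | Z = 2] = (14.40) / (0.20) = 72.0000.

72.0000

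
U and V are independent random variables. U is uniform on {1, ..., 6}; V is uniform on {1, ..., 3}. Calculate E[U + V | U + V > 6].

Outcomes with U + V > 6: (4,3), (5,2), (5,3), (6,1), (6,2), (6,3), each with probability 1/18.
E[U + V | U + V > 6] = (7 + 7 + 8 + 7 + 8 + 9) / 6 = 23/3.

23/3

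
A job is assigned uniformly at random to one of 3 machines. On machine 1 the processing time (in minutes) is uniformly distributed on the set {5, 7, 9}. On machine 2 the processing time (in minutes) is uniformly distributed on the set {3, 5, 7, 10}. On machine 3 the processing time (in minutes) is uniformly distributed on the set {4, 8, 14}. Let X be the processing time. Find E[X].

E[X | machine 1] = (5+7+9)/3 = 7.
E[X | machine 2] = (3+5+7+10)/4 = 25/4.
E[X | machine 3] = (4+8+14)/3 = 26/3.
By the law of total expectation,
E[X] = (1/3)·(7) + (1/3)·(25/4) + (1/3)·(26/3) = 263/36.

263/36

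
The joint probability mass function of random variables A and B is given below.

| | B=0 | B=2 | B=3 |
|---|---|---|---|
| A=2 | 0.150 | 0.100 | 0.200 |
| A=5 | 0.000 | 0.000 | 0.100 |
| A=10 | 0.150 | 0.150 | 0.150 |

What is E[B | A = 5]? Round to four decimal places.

P(A = 5) = 0.100.
Σ B·P over the event = 3·(0.100) = 0.300.
E[B | A = 5] = (0.300) / (0.100) = 3.0000.

3.0000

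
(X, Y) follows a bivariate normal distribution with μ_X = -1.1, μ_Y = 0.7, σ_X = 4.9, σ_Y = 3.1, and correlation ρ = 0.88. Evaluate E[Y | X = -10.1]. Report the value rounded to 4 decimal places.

-4.3106

E[Y | X=x] = μ_Y + ρ(σ_Y/σ_X)(x − μ_X) for jointly normal variables.
E[Y | X=-10.1] = 0.7 + (0.88)·(3.1/4.9)·(-10.1 − (-1.1)) = 0.7 + (0.55673)·(-9) = -4.3106.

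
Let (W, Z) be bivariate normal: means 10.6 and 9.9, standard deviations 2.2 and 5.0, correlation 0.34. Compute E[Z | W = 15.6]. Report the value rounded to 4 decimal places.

The regression of Z on W has slope ρ·σ_Z/σ_W and passes through (μ_W, μ_Z).
E[Z | W=15.6] = 9.9 + (0.34)·(5.0/2.2)·(15.6 − (10.6)) = 9.9 + (0.772727)·(5) = 13.7636.

13.7636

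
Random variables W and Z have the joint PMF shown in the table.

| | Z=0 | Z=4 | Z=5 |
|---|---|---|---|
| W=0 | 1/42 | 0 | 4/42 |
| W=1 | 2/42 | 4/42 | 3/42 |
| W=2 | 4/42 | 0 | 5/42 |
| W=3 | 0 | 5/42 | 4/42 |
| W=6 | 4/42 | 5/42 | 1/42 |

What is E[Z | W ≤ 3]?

29/8

P(W ≤ 3) = 16/21.
Summing Z·P(W=x,Z=y) over the conditioning event gives 58/21.
E[Z | W ≤ 3] = (58/21) / (16/21) = 29/8.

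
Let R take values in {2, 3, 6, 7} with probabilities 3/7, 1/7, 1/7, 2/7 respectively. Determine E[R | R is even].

3

P(R is even) = 4/7.
Σ over the event: 2·3/7 + 6·1/7 = 12/7.
E[R | R is even] = (12/7) / (4/7) = 3.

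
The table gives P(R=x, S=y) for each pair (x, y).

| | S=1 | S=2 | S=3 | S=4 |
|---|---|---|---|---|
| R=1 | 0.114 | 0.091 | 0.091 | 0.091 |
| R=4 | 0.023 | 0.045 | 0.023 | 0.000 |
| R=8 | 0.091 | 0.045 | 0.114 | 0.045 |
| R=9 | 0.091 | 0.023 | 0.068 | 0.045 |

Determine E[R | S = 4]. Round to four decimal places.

P(S = 4) = 0.181.
Σ R·P over the event = 1·(0.091) + 8·(0.045) + 9·(0.045) = 0.856.
E[R | S = 4] = (0.856) / (0.181) = 4.7293.

4.7293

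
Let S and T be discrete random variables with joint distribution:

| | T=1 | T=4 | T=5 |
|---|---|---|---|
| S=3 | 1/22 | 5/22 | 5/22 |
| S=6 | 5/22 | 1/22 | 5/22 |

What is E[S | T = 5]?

P(T = 5) = 5/11.
Summing S·P(S=x,T=y) over the conditioning event gives 45/22.
E[S | T = 5] = (45/22) / (5/11) = 9/2.

9/2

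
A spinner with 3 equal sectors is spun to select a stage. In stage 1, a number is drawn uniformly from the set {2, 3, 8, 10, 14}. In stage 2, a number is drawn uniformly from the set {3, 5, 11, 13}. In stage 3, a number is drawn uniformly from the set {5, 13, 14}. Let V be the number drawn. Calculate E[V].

E[V | stage 1] = (2+3+8+10+14)/5 = 37/5.
E[V | stage 2] = (3+5+11+13)/4 = 8.
E[V | stage 3] = (5+13+14)/3 = 32/3.
E[V] = (1/3)·(37/5) + (1/3)·(8) + (1/3)·(32/3) = 391/45.

391/45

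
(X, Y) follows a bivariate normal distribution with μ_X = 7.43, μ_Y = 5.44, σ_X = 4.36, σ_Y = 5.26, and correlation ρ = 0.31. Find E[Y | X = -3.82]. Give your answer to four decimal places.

E[Y | X=x] = μ_Y + ρ(σ_Y/σ_X)(x − μ_X) for jointly normal variables.
E[Y | X=-3.82] = 5.44 + (0.31)·(5.26/4.36)·(-3.82 − (7.43)) = 5.44 + (0.37399)·(-11.25) = 1.2326.

1.2326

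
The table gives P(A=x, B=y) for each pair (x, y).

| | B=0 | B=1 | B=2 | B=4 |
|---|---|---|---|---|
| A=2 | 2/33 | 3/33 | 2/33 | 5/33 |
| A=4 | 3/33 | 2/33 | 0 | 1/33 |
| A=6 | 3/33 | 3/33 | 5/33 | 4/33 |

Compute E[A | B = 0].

P(B = 0) = 8/33.
Σ A·P over the event = 2·(2/33) + 4·(3/33) + 6·(3/33) = 34/33.
E[A | B = 0] = (34/33) / (8/33) = 17/4.

17/4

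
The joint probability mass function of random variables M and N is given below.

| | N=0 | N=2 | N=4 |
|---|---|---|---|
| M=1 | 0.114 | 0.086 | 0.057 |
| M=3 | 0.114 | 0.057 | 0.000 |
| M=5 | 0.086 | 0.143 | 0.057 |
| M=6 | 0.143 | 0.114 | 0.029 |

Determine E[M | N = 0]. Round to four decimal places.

3.8162

P(N = 0) = 0.457.
Summing M·P(M=x,N=y) over the conditioning event gives 1.744.
E[M | N = 0] = (1.744) / (0.457) = 3.8162.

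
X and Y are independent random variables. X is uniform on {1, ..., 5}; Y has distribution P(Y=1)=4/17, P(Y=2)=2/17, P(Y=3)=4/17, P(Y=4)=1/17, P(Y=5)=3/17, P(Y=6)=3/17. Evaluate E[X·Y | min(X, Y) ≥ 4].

P(min(X, Y) ≥ 4) = 14/85.
Summing XY·P(x,y) over outcomes with min(X, Y) ≥ 4 gives 333/85.
E[X·Y | min(X, Y) ≥ 4] = (333/85) / (14/85) = 333/14.

333/14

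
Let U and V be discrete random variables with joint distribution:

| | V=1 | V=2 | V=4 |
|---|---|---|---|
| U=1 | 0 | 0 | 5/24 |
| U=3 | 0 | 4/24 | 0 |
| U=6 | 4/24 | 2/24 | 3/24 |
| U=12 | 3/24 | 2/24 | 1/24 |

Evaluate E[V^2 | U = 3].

4

P(U = 3) = 1/6.
Σ V^2·P over the event = 4·(4/24) = 2/3.
E[V^2 | U = 3] = (2/3) / (1/6) = 4.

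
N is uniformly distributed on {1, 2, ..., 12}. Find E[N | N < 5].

Given N < 5, N is equally likely to be any of {1, 2, 3, 4}.
E[N | N < 5] = (1 + 2 + 3 + 4) / 4 = 5/2.

5/2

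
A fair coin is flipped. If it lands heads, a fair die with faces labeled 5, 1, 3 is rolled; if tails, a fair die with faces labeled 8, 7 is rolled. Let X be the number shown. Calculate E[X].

21/4

E[X | heads] = (5+1+3)/3 = 3.
E[X | tails] = (8+7)/2 = 15/2.
By the law of total expectation,
E[X] = (1/2)·(3) + (1/2)·(15/2) = 21/4.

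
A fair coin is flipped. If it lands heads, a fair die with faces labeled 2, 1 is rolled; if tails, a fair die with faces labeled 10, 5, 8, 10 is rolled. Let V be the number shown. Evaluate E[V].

39/8

E[V | heads] = (2+1)/2 = 3/2.
E[V | tails] = (10+5+8+10)/4 = 33/4.
By the law of total expectation,
E[V] = (1/2)·(3/2) + (1/2)·(33/4) = 39/8.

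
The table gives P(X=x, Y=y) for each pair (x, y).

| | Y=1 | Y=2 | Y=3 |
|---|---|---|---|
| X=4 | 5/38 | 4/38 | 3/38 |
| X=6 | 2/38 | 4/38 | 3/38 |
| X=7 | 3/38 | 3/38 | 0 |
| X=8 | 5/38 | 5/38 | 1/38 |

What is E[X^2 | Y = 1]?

P(Y = 1) = 15/38.
Σ X^2·P over the event = 16·(5/38) + 36·(2/38) + 49·(3/38) + 64·(5/38) = 619/38.
E[X^2 | Y = 1] = (619/38) / (15/38) = 619/15.

619/15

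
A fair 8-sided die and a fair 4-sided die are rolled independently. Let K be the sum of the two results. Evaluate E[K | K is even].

7

P(K is even) = 1/2.
Σ over the event: 2·1/32 + 4·3/32 + 6·1/8 + 8·1/8 + 10·3/32 + 12·1/32 = 7/2.
E[K | K is even] = (7/2) / (1/2) = 7.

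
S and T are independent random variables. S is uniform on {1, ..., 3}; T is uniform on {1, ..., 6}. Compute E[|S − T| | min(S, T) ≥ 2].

17/10

Outcomes with min(S, T) ≥ 2: (2,2), (2,3), (2,4), (2,5), (2,6), (3,2), (3,3), (3,4), (3,5), (3,6), each with probability 1/18.
E[|S − T| | min(S, T) ≥ 2] = (0 + 1 + 2 + 3 + 4 + 1 + 0 + 1 + 2 + 3) / 10 = 17/10.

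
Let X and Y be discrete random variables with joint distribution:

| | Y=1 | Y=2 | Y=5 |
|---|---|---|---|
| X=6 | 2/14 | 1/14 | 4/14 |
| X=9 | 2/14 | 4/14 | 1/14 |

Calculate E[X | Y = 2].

P(Y = 2) = 5/14.
Summing X·P(X=x,Y=y) over the conditioning event gives 3.
E[X | Y = 2] = (3) / (5/14) = 42/5.

42/5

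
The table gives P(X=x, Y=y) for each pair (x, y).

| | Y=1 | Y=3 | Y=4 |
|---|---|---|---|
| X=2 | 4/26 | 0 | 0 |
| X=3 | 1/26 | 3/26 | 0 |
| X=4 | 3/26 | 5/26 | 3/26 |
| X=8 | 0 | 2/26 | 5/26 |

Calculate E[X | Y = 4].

P(Y = 4) = 4/13.
Σ X·P over the event = 4·(3/26) + 8·(5/26) = 2.
E[X | Y = 4] = (2) / (4/13) = 13/2.

13/2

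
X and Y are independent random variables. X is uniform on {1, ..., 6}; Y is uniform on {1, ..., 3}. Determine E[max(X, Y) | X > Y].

53/12

P(X > Y) = 2/3.
Summing max(X,Y)·P(x,y) over outcomes with X > Y gives 53/18.
E[max(X, Y) | X > Y] = (53/18) / (2/3) = 53/12.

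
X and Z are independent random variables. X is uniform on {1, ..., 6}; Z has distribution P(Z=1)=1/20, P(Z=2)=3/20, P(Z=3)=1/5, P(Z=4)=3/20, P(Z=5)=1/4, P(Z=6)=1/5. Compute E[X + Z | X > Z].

P(X > Z) = 1/3.
Summing (X+Z)·P(x,y) over outcomes with X > Z gives 311/120.
E[X + Z | X > Z] = (311/120) / (1/3) = 311/40.

311/40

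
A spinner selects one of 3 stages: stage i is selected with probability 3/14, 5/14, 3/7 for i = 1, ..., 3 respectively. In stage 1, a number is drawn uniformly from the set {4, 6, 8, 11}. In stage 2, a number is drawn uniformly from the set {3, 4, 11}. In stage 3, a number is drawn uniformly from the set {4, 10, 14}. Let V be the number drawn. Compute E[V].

431/56

E[V | stage 1] = (4+6+8+11)/4 = 29/4.
E[V | stage 2] = (3+4+11)/3 = 6.
E[V | stage 3] = (4+10+14)/3 = 28/3.
By the law of total expectation,
E[V] = (3/14)·(29/4) + (5/14)·(6) + (3/7)·(28/3) = 431/56.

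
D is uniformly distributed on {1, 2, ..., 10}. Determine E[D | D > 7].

Given D > 7, D is equally likely to be any of {8, 9, 10}.
E[D | D > 7] = (8 + 9 + 10) / 3 = 9.

9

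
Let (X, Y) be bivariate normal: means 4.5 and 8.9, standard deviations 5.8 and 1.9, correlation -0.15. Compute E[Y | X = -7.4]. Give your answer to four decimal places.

9.4847

E[Y | X=x] = μ_Y + ρ(σ_Y/σ_X)(x − μ_X) for jointly normal variables.
E[Y | X=-7.4] = 8.9 + (-0.15)·(1.9/5.8)·(-7.4 − (4.5)) = 8.9 + (-0.049138)·(-11.9) = 9.4847.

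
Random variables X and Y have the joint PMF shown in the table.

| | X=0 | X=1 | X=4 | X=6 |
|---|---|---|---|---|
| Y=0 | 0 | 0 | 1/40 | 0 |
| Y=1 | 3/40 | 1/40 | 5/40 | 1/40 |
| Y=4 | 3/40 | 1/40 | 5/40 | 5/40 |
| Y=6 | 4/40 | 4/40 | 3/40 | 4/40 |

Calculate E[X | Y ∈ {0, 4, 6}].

P(Y ∈ {0, 4, 6}) = 3/4.
Summing X·P(X=x,Y=y) over the conditioning event gives 19/8.
E[X | Y ∈ {0, 4, 6}] = (19/8) / (3/4) = 19/6.

19/6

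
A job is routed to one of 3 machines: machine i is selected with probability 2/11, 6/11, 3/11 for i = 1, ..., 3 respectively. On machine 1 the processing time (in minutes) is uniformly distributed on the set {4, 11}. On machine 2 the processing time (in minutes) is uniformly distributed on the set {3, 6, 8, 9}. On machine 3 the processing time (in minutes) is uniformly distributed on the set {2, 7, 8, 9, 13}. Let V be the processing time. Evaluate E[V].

E[V | machine 1] = (4+11)/2 = 15/2.
E[V | machine 2] = (3+6+8+9)/4 = 13/2.
E[V | machine 3] = (2+7+8+9+13)/5 = 39/5.
E[V] = (2/11)·(15/2) + (6/11)·(13/2) + (3/11)·(39/5) = 387/55.

387/55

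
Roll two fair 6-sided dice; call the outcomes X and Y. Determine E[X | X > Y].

P(X > Y) = 5/12.
Summing X·P(x,y) over outcomes with X > Y gives 35/18.
E[X | X > Y] = (35/18) / (5/12) = 14/3.

14/3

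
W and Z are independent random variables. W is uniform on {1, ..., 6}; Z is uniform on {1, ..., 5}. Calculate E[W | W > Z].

P(W > Z) = 1/2.
Summing W·P(x,y) over outcomes with W > Z gives 7/3.
E[W | W > Z] = (7/3) / (1/2) = 14/3.

14/3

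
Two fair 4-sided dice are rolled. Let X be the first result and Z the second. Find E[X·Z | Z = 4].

10

P(Z = 4) = 1/4.
Summing XZ·P(x,y) over outcomes with Z = 4 gives 5/2.
E[X·Z | Z = 4] = (5/2) / (1/4) = 10.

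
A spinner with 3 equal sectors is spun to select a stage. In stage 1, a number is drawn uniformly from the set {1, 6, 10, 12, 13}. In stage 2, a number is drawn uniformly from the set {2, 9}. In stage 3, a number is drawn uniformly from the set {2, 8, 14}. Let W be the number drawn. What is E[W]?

73/10

E[W | stage 1] = (1+6+10+12+13)/5 = 42/5.
E[W | stage 2] = (2+9)/2 = 11/2.
E[W | stage 3] = (2+8+14)/3 = 8.
By the law of total expectation,
E[W] = (1/3)·(42/5) + (1/3)·(11/2) + (1/3)·(8) = 73/10.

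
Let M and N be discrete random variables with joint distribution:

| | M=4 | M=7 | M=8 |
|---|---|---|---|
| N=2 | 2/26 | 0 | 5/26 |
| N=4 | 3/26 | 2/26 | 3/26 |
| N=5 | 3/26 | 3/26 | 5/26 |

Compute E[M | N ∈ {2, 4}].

P(N ∈ {2, 4}) = 15/26.
Σ M·P over the event = 4·(2/26) + 4·(3/26) + 7·(2/26) + 8·(5/26) + 8·(3/26) = 49/13.
E[M | N ∈ {2, 4}] = (49/13) / (15/26) = 98/15.

98/15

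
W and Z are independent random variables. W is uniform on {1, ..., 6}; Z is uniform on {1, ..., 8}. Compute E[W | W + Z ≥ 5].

P(W + Z ≥ 5) = 7/8.
Summing W·P(x,y) over outcomes with W + Z ≥ 5 gives 79/24.
E[W | W + Z ≥ 5] = (79/24) / (7/8) = 79/21.

79/21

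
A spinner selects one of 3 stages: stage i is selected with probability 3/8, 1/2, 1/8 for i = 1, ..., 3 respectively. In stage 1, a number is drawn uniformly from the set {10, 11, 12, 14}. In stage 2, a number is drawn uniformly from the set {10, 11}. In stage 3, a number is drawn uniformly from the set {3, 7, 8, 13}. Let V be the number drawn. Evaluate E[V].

E[V | stage 1] = (10+11+12+14)/4 = 47/4.
E[V | stage 2] = (10+11)/2 = 21/2.
E[V | stage 3] = (3+7+8+13)/4 = 31/4.
By the law of total expectation,
E[V] = (3/8)·(47/4) + (1/2)·(21/2) + (1/8)·(31/4) = 85/8.

85/8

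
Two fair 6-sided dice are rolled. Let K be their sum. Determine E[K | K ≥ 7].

26/3

P(K ≥ 7) = 7/12.
Σ over the event: 7·1/6 + 8·5/36 + 9·1/9 + 10·1/12 + 11·1/18 + 12·1/36 = 91/18.
E[K | K ≥ 7] = (91/18) / (7/12) = 26/3.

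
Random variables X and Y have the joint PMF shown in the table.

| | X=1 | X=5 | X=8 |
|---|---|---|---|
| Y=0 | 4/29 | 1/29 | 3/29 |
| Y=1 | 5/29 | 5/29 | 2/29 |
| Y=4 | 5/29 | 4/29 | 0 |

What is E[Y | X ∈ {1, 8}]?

27/19

P(X ∈ {1, 8}) = 19/29.
Σ Y·P over the event = 0·(4/29) + 1·(5/29) + 4·(5/29) + 0·(3/29) + 1·(2/29) = 27/29.
E[Y | X ∈ {1, 8}] = (27/29) / (19/29) = 27/19.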